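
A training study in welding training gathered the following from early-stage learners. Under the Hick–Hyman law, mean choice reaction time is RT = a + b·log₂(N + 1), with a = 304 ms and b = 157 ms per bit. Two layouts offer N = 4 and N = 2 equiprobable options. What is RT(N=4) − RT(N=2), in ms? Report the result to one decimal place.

115.7

RT(4) = 304 + 157·log₂(5) = 304 + 157·2.3219 = 668.5383 ms.
RT(2) = 304 + 157·log₂(3) = 304 + 157·1.5850 = 552.8450 ms.
Difference = 668.5383 − 552.8450 = 115.6933 ≈ 115.7 ms.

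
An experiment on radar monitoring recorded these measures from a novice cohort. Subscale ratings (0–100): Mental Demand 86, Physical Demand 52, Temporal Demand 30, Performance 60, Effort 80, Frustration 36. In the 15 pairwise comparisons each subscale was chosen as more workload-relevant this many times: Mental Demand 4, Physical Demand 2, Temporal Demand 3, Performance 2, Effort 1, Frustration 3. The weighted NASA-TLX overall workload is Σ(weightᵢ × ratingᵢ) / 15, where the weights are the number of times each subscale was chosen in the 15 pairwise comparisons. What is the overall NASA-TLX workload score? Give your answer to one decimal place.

The tallies are the weights (they sum to 15).
Weighted sum = 4·86 + 2·52 + 3·30 + 2·60 + 1·80 + 3·36
            = 344 + 104 + 90 + 120 + 80 + 108 = 846.
Overall workload = 846 / 15 = 56.4000 ≈ 56.4.

56.4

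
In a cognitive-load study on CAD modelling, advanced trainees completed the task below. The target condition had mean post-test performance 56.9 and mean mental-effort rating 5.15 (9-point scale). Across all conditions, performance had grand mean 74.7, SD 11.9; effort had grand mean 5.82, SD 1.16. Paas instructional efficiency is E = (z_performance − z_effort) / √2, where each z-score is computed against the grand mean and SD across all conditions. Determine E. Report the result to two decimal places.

-0.65

z_performance = (56.9 − 74.7) / 11.9 = -17.8000 / 11.9 = -1.4958.
z_effort = (5.15 − 5.82) / 1.16 = -0.6700 / 1.16 = -0.5776.
z_P − z_E = -1.4958 − (-0.5776) = -0.9182.
E = -0.9182 / √2 = -0.9182 / 1.41421 = -0.6493 ≈ -0.65.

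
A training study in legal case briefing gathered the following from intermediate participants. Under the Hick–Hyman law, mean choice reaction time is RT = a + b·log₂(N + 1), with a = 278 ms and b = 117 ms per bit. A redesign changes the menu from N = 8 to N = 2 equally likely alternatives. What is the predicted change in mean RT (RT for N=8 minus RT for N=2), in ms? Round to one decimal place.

185.4

RT(8) = 278 + 117·log₂(9) = 278 + 117·3.1699 = 648.8783 ms.
RT(2) = 278 + 117·log₂(3) = 278 + 117·1.5850 = 463.4450 ms.
Difference = 648.8783 − 463.4450 = 185.4333 ≈ 185.4 ms.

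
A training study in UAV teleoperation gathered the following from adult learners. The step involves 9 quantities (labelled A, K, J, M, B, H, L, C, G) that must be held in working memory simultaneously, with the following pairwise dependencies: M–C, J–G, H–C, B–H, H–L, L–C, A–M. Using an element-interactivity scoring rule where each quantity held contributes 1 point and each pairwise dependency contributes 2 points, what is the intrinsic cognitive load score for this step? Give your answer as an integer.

23

Count of quantities held simultaneously: 9.
Count of pairwise dependencies listed: 7.
Element contribution: 9 × 1 = 9.
Interaction contribution: 7 × 2 = 14.
Intrinsic load = 9 + 14 = 23.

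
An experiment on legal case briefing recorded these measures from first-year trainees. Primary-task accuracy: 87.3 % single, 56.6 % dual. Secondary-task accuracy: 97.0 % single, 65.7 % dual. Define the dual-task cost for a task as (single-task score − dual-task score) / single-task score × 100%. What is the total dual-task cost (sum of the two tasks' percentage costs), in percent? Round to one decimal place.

Primary cost = (87.3 − 56.6) / 87.3 × 100% = 35.1661%.
Secondary cost = (97.0 − 65.7) / 97.0 × 100% = 32.2680%.
Total = 35.1661% + 32.2680% = 67.4341% ≈ 67.4%.

67.4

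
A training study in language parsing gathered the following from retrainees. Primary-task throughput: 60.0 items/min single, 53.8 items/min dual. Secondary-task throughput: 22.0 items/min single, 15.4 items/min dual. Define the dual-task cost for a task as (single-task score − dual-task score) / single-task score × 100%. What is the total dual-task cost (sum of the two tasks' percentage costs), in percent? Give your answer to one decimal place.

Primary cost = (60.0 − 53.8) / 60.0 × 100% = 10.3333%.
Secondary cost = (22.0 − 15.4) / 22.0 × 100% = 30.0000%.
Total = 10.3333% + 30.0000% = 40.3333% ≈ 40.3%.

40.3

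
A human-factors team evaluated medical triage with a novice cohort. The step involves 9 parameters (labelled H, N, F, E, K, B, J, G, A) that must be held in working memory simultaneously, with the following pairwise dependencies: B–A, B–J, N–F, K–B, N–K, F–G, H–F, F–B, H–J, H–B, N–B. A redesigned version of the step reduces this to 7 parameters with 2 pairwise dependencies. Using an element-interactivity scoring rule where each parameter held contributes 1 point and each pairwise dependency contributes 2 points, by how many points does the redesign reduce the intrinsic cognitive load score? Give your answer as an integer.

20

Original: 9 × 1 + 11 × 2 = 9 + 22 = 31.
Redesigned: 7 × 1 + 2 × 2 = 7 + 4 = 11.
Reduction = 31 − 11 = 20.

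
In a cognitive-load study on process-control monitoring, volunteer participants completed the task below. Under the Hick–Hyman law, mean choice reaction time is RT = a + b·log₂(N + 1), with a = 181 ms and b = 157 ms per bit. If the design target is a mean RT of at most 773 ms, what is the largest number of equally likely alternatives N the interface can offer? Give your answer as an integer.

Set 181 + 157·log₂(N + 1) ≤ 773.
log₂(N + 1) ≤ (773 − 181) / 157 = 3.7707.
N + 1 ≤ 2^3.7707 = 13.6488.
N ≤ 12.6488, so the largest integer N is 12.

12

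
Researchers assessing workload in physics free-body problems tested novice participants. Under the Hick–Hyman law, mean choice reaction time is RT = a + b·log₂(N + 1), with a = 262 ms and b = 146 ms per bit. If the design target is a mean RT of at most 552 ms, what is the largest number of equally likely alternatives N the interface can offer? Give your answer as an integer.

2

Set 262 + 146·log₂(N + 1) ≤ 552.
log₂(N + 1) ≤ (552 − 262) / 146 = 1.9863.
N + 1 ≤ 2^1.9863 = 3.9622.
N ≤ 2.9622, so the largest integer N is 2.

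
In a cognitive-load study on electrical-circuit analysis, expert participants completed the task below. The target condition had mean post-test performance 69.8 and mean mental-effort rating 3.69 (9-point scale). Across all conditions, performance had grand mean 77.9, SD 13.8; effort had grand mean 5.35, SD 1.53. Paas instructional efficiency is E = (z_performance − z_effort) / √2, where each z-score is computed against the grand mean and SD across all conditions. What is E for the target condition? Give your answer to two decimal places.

z_performance = (69.8 − 77.9) / 13.8 = -8.1000 / 13.8 = -0.5870.
z_effort = (3.69 − 5.35) / 1.53 = -1.6600 / 1.53 = -1.0850.
z_P − z_E = -0.5870 − (-1.0850) = 0.4980.
E = 0.4980 / √2 = 0.4980 / 1.41421 = 0.3521 ≈ 0.35.

0.35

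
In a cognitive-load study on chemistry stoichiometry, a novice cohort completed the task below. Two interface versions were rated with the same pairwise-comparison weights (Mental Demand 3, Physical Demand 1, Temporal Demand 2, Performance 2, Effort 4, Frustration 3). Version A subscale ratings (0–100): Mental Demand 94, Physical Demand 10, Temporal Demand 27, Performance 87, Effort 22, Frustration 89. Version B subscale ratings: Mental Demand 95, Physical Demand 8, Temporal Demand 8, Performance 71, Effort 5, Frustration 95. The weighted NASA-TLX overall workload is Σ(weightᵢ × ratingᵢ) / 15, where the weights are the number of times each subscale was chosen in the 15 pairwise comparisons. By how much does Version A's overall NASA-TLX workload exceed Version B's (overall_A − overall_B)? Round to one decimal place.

Version A weighted sum = 3·94 + 1·10 + 2·27 + 2·87 + 4·22 + 3·89 = 282 + 10 + 54 + 174 + 88 + 267 = 875; overall_A = 875/15 = 58.3333.
Version B weighted sum = 3·95 + 1·8 + 2·8 + 2·71 + 4·5 + 3·95 = 285 + 8 + 16 + 142 + 20 + 285 = 756; overall_B = 756/15 = 50.4000.
Difference = 58.3333 − 50.4000 = 7.9333 ≈ 7.9.

7.9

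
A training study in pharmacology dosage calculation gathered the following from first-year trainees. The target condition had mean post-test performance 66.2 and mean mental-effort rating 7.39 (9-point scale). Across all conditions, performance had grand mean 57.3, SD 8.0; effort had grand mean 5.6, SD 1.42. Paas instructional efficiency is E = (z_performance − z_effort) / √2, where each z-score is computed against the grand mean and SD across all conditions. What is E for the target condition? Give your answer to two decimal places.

z_performance = (66.2 − 57.3) / 8.0 = 8.9000 / 8.0 = 1.1125.
z_effort = (7.39 − 5.6) / 1.42 = 1.7900 / 1.42 = 1.2606.
z_P − z_E = 1.1125 − 1.2606 = -0.1481.
E = -0.1481 / √2 = -0.1481 / 1.41421 = -0.1047 ≈ -0.10.

-0.10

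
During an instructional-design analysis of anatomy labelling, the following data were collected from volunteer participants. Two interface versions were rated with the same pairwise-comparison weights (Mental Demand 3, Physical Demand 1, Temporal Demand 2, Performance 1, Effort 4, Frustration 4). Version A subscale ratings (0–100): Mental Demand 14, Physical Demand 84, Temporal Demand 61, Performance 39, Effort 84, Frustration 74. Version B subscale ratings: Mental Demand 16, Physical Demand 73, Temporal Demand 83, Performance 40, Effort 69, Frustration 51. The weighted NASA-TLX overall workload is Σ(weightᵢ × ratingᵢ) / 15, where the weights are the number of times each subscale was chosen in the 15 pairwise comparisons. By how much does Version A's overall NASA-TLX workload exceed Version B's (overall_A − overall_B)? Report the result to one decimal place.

7.5

Version A weighted sum = 3·14 + 1·84 + 2·61 + 1·39 + 4·84 + 4·74 = 42 + 84 + 122 + 39 + 336 + 296 = 919; overall_A = 919/15 = 61.2667.
Version B weighted sum = 3·16 + 1·73 + 2·83 + 1·40 + 4·69 + 4·51 = 48 + 73 + 166 + 40 + 276 + 204 = 807; overall_B = 807/15 = 53.8000.
Difference = 61.2667 − 53.8000 = 7.4667 ≈ 7.5.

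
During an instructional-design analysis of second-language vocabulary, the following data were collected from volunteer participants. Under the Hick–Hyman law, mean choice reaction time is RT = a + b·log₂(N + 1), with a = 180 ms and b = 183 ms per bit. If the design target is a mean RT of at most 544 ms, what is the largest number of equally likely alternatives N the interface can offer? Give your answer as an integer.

2

Set 180 + 183·log₂(N + 1) ≤ 544.
log₂(N + 1) ≤ (544 − 180) / 183 = 1.9891.
N + 1 ≤ 2^1.9891 = 3.9699.
N ≤ 2.9699, so the largest integer N is 2.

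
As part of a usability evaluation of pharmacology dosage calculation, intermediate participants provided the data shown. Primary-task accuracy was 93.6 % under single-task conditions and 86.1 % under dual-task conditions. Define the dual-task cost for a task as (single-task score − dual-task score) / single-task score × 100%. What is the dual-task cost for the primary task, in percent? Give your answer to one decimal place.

Cost = (93.6 − 86.1) / 93.6 × 100%
     = 7.5000 / 93.6 × 100% = 8.0128%.
≈ 8.0%.

8.0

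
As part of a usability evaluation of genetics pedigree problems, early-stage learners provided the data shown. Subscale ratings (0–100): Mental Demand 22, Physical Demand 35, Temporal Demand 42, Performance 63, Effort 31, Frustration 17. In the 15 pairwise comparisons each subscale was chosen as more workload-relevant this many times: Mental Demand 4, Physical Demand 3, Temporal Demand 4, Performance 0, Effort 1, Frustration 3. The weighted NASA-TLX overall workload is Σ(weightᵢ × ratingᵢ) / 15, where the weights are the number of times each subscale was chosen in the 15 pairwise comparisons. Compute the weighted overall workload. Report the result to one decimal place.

The tallies are the weights (they sum to 15).
Weighted sum = 4·22 + 3·35 + 4·42 + 0·63 + 1·31 + 3·17
            = 88 + 105 + 168 + 0 + 31 + 51 = 443.
Overall workload = 443 / 15 = 29.5333 ≈ 29.5.

29.5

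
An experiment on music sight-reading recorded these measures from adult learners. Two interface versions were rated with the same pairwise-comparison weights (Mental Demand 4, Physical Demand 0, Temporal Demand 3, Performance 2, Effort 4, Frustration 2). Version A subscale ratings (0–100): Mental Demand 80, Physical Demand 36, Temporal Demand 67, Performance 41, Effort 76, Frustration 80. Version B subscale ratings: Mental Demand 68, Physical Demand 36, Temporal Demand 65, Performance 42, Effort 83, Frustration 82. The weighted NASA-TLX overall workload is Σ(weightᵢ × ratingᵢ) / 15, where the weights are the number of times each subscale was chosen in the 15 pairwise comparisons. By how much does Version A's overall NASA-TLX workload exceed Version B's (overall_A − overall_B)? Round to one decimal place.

Version A weighted sum = 4·80 + 0·36 + 3·67 + 2·41 + 4·76 + 2·80 = 320 + 0 + 201 + 82 + 304 + 160 = 1067; overall_A = 1067/15 = 71.1333.
Version B weighted sum = 4·68 + 0·36 + 3·65 + 2·42 + 4·83 + 2·82 = 272 + 0 + 195 + 84 + 332 + 164 = 1047; overall_B = 1047/15 = 69.8000.
Difference = 71.1333 − 69.8000 = 1.3333 ≈ 1.3.

1.3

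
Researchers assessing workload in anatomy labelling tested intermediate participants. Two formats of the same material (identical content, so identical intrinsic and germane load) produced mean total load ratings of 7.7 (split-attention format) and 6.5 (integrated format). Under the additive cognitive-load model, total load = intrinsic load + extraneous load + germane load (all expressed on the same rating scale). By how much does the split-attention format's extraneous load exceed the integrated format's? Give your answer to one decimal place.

1.2

Intrinsic and germane load are equal across formats, so the difference in total load equals the difference in extraneous load.
Extraneous-load difference = 7.7 − 6.5 = 1.2.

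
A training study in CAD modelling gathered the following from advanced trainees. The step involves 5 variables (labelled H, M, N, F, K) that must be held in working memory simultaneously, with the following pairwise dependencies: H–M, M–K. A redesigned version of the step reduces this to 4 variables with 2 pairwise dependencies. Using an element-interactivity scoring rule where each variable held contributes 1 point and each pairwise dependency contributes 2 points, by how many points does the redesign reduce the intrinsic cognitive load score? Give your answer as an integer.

Original: 5 × 1 + 2 × 2 = 5 + 4 = 9.
Redesigned: 4 × 1 + 2 × 2 = 4 + 4 = 8.
Reduction = 9 − 8 = 1.

1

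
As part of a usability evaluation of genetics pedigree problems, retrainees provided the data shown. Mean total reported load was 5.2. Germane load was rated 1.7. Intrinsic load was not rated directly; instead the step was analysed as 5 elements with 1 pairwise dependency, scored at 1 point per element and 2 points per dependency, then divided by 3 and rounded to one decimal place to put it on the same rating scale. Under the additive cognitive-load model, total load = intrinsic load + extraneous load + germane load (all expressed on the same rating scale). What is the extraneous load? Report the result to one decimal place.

Intrinsic (element-interactivity): (5 × 1 + 1 × 2) / 3 = 7 / 3 = 2.3333 → 2.3.
extraneous load = total − intrinsic − germane
             = 5.2 − 2.3 − 1.7 = 1.2.

1.2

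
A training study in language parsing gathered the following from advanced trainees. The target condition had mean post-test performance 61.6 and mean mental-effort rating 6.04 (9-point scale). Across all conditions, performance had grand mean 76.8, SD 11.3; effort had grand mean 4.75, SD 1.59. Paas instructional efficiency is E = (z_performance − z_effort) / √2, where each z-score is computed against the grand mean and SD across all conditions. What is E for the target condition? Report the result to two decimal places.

z_performance = (61.6 − 76.8) / 11.3 = -15.2000 / 11.3 = -1.3451.
z_effort = (6.04 − 4.75) / 1.59 = 1.2900 / 1.59 = 0.8113.
z_P − z_E = -1.3451 − 0.8113 = -2.1564.
E = -2.1564 / √2 = -2.1564 / 1.41421 = -1.5248 ≈ -1.52.

-1.52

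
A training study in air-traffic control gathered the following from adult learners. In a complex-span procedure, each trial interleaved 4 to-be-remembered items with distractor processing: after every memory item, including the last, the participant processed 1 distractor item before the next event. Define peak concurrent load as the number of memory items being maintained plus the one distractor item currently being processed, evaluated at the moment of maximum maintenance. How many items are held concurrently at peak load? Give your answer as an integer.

5

Maintenance is greatest during the distractor(s) after memory item 4: all 4 memory items are being held.
One distractor item is concurrently being processed.
Peak concurrent load = 4 + 1 = 5 items.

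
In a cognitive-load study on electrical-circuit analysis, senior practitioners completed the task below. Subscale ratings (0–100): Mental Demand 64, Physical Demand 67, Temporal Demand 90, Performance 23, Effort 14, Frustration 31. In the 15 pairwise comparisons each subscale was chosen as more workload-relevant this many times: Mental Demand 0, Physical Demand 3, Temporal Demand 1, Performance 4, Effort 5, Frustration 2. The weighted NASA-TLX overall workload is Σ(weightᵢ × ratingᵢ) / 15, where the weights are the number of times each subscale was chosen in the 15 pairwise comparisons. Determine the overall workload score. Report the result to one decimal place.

The tallies are the weights (they sum to 15).
Weighted sum = 0·64 + 3·67 + 1·90 + 4·23 + 5·14 + 2·31
            = 0 + 201 + 90 + 92 + 70 + 62 = 515.
Overall workload = 515 / 15 = 34.3333 ≈ 34.3.

34.3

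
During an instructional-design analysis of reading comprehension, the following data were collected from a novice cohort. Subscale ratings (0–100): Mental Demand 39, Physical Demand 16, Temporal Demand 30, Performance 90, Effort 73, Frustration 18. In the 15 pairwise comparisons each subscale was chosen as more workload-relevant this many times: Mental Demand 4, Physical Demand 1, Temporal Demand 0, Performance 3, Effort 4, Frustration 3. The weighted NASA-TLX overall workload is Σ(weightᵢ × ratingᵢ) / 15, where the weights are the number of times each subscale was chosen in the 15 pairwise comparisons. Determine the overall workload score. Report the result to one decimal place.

52.5

The tallies are the weights (they sum to 15).
Weighted sum = 4·39 + 1·16 + 0·30 + 3·90 + 4·73 + 3·18
            = 156 + 16 + 0 + 270 + 292 + 54 = 788.
Overall workload = 788 / 15 = 52.5333 ≈ 52.5.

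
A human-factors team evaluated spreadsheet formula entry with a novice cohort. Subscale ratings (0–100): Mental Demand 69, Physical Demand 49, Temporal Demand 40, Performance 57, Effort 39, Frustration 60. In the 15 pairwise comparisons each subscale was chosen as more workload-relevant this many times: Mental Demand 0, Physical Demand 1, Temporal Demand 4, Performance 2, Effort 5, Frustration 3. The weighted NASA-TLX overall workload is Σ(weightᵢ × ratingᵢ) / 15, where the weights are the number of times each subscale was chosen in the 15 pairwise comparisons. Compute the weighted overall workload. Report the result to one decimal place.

46.5

The tallies are the weights (they sum to 15).
Weighted sum = 0·69 + 1·49 + 4·40 + 2·57 + 5·39 + 3·60
            = 0 + 49 + 160 + 114 + 195 + 180 = 698.
Overall workload = 698 / 15 = 46.5333 ≈ 46.5.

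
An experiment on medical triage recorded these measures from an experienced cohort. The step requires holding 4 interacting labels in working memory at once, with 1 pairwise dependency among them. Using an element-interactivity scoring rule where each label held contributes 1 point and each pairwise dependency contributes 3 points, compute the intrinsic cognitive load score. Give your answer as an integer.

7

Element contribution: 4 × 1 = 4.
Interaction contribution: 1 × 3 = 3.
Intrinsic load = 4 + 3 = 7.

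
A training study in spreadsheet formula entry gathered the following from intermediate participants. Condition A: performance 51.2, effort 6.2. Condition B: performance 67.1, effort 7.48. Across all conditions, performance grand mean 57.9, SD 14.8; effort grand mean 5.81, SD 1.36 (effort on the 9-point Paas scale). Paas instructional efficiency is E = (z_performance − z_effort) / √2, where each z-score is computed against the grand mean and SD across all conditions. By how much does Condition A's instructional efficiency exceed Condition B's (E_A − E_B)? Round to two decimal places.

Condition A: z_P = (51.2 − 57.9)/14.8 = -0.4527; z_E = (6.2 − 5.81)/1.36 = 0.2868; E_A = (-0.4527 − 0.2868)/√2 = -0.5229.
Condition B: z_P = (67.1 − 57.9)/14.8 = 0.6216; z_E = (7.48 − 5.81)/1.36 = 1.2279; E_B = (0.6216 − 1.2279)/√2 = -0.4287.
E_A − E_B = -0.5229 − (-0.4287) = -0.0942 ≈ -0.09.

-0.09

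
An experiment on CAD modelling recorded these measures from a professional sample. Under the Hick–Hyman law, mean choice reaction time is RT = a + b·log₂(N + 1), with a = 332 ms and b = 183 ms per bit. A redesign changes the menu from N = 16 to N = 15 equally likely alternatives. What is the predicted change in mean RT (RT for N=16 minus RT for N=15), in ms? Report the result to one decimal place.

RT(16) = 332 + 183·log₂(17) = 332 + 183·4.0875 = 1080.0125 ms.
RT(15) = 332 + 183·log₂(16) = 332 + 183·4.0000 = 1064.0000 ms.
Difference = 1080.0125 − 1064.0000 = 16.0125 ≈ 16.0 ms.

16.0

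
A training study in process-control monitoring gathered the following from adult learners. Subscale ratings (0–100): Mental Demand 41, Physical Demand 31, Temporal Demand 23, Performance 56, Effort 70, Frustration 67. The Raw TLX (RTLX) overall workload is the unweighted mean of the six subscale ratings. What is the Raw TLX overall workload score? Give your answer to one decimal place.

48.0

Sum of ratings = 41 + 31 + 23 + 56 + 70 + 67 = 288.
RTLX = 288 / 6 = 48.0000 ≈ 48.0.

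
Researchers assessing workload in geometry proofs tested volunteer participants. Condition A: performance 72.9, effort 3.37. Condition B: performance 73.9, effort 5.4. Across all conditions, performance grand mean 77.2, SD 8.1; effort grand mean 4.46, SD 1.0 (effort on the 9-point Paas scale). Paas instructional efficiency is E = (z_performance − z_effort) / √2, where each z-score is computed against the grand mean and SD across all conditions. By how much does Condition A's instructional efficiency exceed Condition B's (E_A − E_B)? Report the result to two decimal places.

1.35

Condition A: z_P = (72.9 − 77.2)/8.1 = -0.5309; z_E = (3.37 − 4.46)/1.0 = -1.0900; E_A = (-0.5309 − (-1.0900))/√2 = 0.3953.
Condition B: z_P = (73.9 − 77.2)/8.1 = -0.4074; z_E = (5.4 − 4.46)/1.0 = 0.9400; E_B = (-0.4074 − 0.9400)/√2 = -0.9528.
E_A − E_B = 0.3953 − (-0.9528) = 1.3481 ≈ 1.35.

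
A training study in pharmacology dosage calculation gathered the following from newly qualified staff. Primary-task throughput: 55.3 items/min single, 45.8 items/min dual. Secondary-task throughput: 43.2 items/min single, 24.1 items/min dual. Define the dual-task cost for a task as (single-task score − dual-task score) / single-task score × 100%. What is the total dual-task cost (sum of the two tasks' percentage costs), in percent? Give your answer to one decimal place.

61.4

Primary cost = (55.3 − 45.8) / 55.3 × 100% = 17.1790%.
Secondary cost = (43.2 − 24.1) / 43.2 × 100% = 44.2130%.
Total = 17.1790% + 44.2130% = 61.3920% ≈ 61.4%.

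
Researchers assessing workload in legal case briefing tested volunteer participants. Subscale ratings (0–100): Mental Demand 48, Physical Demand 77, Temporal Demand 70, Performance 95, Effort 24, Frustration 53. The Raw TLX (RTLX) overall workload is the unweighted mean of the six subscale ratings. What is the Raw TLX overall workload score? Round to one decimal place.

Sum of ratings = 48 + 77 + 70 + 95 + 24 + 53 = 367.
RTLX = 367 / 6 = 61.1667 ≈ 61.2.

61.2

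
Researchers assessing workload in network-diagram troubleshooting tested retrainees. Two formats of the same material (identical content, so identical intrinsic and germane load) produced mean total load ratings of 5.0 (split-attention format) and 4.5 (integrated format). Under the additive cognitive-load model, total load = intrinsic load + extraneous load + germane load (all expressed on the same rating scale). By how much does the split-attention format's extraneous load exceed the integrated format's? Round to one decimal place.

Intrinsic and germane load are equal across formats, so the difference in total load equals the difference in extraneous load.
Extraneous-load difference = 5.0 − 4.5 = 0.5.

0.5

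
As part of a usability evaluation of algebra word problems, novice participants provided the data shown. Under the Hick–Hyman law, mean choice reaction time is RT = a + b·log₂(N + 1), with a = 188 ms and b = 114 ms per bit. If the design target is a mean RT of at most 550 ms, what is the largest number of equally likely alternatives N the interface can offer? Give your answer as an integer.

Set 188 + 114·log₂(N + 1) ≤ 550.
log₂(N + 1) ≤ (550 − 188) / 114 = 3.1754.
N + 1 ≤ 2^3.1754 = 9.0342.
N ≤ 8.0342, so the largest integer N is 8.

8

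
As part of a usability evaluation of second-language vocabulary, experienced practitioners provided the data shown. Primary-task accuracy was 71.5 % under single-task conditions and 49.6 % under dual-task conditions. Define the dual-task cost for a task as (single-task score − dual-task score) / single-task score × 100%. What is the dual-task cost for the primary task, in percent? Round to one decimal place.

30.6

Cost = (71.5 − 49.6) / 71.5 × 100%
     = 21.9000 / 71.5 × 100% = 30.6294%.
≈ 30.6%.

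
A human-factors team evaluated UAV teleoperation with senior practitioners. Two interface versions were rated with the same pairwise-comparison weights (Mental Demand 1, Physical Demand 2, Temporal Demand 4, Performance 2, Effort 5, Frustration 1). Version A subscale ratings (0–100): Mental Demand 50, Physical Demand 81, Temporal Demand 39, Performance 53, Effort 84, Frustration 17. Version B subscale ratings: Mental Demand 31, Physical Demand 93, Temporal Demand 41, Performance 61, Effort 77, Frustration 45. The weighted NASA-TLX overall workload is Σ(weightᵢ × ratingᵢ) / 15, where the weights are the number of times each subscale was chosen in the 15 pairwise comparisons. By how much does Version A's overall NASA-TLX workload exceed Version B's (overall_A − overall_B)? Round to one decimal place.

-1.5

Version A weighted sum = 1·50 + 2·81 + 4·39 + 2·53 + 5·84 + 1·17 = 50 + 162 + 156 + 106 + 420 + 17 = 911; overall_A = 911/15 = 60.7333.
Version B weighted sum = 1·31 + 2·93 + 4·41 + 2·61 + 5·77 + 1·45 = 31 + 186 + 164 + 122 + 385 + 45 = 933; overall_B = 933/15 = 62.2000.
Difference = 60.7333 − 62.2000 = -1.4667 ≈ -1.5.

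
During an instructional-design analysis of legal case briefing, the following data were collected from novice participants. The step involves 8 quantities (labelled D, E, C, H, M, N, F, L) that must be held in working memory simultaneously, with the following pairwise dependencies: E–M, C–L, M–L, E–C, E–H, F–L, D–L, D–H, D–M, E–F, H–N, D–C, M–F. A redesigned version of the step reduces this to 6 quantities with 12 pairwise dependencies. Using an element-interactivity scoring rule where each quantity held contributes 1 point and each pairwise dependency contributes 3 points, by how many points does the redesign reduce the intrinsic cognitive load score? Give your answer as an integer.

Original: 8 × 1 + 13 × 3 = 8 + 39 = 47.
Redesigned: 6 × 1 + 12 × 3 = 6 + 36 = 42.
Reduction = 47 − 42 = 5.

5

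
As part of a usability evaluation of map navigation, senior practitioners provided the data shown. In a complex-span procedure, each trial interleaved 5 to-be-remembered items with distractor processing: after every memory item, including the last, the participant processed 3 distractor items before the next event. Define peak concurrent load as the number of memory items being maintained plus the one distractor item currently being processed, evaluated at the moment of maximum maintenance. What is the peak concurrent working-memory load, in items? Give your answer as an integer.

Maintenance is greatest during the distractor(s) after memory item 5: all 5 memory items are being held.
One distractor item is concurrently being processed.
Peak concurrent load = 5 + 1 = 6 items.

6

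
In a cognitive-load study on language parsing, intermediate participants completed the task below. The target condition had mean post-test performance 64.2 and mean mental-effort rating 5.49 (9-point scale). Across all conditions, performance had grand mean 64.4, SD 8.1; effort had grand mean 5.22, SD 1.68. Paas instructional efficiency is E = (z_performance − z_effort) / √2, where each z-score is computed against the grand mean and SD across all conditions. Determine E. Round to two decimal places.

z_performance = (64.2 − 64.4) / 8.1 = -0.2000 / 8.1 = -0.0247.
z_effort = (5.49 − 5.22) / 1.68 = 0.2700 / 1.68 = 0.1607.
z_P − z_E = -0.0247 − 0.1607 = -0.1854.
E = -0.1854 / √2 = -0.1854 / 1.41421 = -0.1311 ≈ -0.13.

-0.13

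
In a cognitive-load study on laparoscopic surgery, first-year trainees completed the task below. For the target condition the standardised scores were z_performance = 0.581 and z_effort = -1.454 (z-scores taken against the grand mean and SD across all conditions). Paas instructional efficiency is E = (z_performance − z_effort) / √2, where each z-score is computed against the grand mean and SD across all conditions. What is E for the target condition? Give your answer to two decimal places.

1.44

z_P − z_E = 0.581 − (-1.454) = 2.0350.
E = 2.0350 / √2 = 2.0350 / 1.41421 = 1.4390 ≈ 1.44.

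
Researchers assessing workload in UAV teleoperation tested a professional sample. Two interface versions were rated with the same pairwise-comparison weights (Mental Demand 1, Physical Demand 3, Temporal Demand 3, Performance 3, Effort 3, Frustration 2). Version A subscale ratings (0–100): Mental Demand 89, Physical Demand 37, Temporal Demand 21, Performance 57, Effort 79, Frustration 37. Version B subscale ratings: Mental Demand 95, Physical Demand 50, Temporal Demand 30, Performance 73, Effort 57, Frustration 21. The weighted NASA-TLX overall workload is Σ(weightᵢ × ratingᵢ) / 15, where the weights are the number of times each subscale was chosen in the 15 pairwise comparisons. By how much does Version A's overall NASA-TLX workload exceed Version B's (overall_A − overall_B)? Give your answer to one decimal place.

-1.5

Version A weighted sum = 1·89 + 3·37 + 3·21 + 3·57 + 3·79 + 2·37 = 89 + 111 + 63 + 171 + 237 + 74 = 745; overall_A = 745/15 = 49.6667.
Version B weighted sum = 1·95 + 3·50 + 3·30 + 3·73 + 3·57 + 2·21 = 95 + 150 + 90 + 219 + 171 + 42 = 767; overall_B = 767/15 = 51.1333.
Difference = 49.6667 − 51.1333 = -1.4666 ≈ -1.5.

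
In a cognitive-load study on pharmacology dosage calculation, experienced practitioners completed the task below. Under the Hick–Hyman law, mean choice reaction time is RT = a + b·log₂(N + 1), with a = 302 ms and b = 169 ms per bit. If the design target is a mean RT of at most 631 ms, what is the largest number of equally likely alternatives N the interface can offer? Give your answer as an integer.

Set 302 + 169·log₂(N + 1) ≤ 631.
log₂(N + 1) ≤ (631 − 302) / 169 = 1.9467.
N + 1 ≤ 2^1.9467 = 3.8549.
N ≤ 2.8549, so the largest integer N is 2.

2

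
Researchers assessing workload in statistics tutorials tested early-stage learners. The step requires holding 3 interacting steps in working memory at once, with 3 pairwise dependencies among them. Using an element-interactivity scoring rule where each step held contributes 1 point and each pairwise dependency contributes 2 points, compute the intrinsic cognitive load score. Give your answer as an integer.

9

Element contribution: 3 × 1 = 3.
Interaction contribution: 3 × 2 = 6.
Intrinsic load = 3 + 6 = 9.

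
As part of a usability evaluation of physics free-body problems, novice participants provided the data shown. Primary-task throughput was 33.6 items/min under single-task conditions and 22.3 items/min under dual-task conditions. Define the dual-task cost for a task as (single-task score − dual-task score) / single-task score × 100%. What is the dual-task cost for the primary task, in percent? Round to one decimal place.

Cost = (33.6 − 22.3) / 33.6 × 100%
     = 11.3000 / 33.6 × 100% = 33.6310%.
≈ 33.6%.

33.6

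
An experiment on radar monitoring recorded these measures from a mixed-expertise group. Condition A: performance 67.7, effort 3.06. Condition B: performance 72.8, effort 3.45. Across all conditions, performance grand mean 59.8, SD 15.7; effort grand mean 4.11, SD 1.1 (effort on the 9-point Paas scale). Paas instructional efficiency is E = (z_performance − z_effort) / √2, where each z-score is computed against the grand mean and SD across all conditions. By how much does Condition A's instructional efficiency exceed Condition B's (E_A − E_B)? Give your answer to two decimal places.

Condition A: z_P = (67.7 − 59.8)/15.7 = 0.5032; z_E = (3.06 − 4.11)/1.1 = -0.9545; E_A = (0.5032 − (-0.9545))/√2 = 1.0307.
Condition B: z_P = (72.8 − 59.8)/15.7 = 0.8280; z_E = (3.45 − 4.11)/1.1 = -0.6000; E_B = (0.8280 − (-0.6000))/√2 = 1.0097.
E_A − E_B = 1.0307 − 1.0097 = 0.0210 ≈ 0.02.

0.02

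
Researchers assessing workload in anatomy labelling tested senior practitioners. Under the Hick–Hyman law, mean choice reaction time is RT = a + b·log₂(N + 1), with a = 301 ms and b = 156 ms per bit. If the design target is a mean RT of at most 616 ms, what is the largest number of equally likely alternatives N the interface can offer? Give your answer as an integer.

3

Set 301 + 156·log₂(N + 1) ≤ 616.
log₂(N + 1) ≤ (616 − 301) / 156 = 2.0192.
N + 1 ≤ 2^2.0192 = 4.0536.
N ≤ 3.0536, so the largest integer N is 3.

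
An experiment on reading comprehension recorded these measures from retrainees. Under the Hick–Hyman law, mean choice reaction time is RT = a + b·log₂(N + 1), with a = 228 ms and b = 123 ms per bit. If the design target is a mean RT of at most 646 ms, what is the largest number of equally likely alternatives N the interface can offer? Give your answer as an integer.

9

Set 228 + 123·log₂(N + 1) ≤ 646.
log₂(N + 1) ≤ (646 − 228) / 123 = 3.3984.
N + 1 ≤ 2^3.3984 = 10.5444.
N ≤ 9.5444, so the largest integer N is 9.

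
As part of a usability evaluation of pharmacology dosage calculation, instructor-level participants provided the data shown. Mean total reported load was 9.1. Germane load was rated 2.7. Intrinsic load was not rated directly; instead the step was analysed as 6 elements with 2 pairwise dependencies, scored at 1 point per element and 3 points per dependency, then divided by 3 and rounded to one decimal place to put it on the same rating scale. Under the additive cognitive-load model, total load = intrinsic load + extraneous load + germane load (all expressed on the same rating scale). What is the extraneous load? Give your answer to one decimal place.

2.4

Intrinsic (element-interactivity): (6 × 1 + 2 × 3) / 3 = 12 / 3 = 4.0000 → 4.0.
extraneous load = total − intrinsic − germane
             = 9.1 − 4.0 − 2.7 = 2.4.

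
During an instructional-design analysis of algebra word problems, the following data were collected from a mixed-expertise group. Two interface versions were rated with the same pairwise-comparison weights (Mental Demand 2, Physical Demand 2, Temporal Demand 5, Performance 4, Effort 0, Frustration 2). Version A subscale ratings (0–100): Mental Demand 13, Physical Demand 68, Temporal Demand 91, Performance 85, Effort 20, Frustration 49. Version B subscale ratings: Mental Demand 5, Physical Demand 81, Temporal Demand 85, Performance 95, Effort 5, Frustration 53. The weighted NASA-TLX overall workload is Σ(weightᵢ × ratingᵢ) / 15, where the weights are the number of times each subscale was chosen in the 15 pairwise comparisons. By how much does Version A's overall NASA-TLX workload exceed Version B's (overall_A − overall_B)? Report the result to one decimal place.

-1.9

Version A weighted sum = 2·13 + 2·68 + 5·91 + 4·85 + 0·20 + 2·49 = 26 + 136 + 455 + 340 + 0 + 98 = 1055; overall_A = 1055/15 = 70.3333.
Version B weighted sum = 2·5 + 2·81 + 5·85 + 4·95 + 0·5 + 2·53 = 10 + 162 + 425 + 380 + 0 + 106 = 1083; overall_B = 1083/15 = 72.2000.
Difference = 70.3333 − 72.2000 = -1.8667 ≈ -1.9.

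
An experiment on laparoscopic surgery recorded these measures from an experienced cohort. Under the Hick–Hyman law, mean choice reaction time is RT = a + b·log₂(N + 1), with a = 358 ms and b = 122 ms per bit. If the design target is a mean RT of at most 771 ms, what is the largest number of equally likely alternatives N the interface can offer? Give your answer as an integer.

9

Set 358 + 122·log₂(N + 1) ≤ 771.
log₂(N + 1) ≤ (771 − 358) / 122 = 3.3852.
N + 1 ≤ 2^3.3852 = 10.4483.
N ≤ 9.4483, so the largest integer N is 9.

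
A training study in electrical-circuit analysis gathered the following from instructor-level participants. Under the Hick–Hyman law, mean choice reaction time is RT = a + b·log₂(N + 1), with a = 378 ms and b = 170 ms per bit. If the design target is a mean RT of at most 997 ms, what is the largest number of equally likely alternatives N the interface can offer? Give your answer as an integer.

Set 378 + 170·log₂(N + 1) ≤ 997.
log₂(N + 1) ≤ (997 − 378) / 170 = 3.6412.
N + 1 ≤ 2^3.6412 = 12.4770.
N ≤ 11.4770, so the largest integer N is 11.

11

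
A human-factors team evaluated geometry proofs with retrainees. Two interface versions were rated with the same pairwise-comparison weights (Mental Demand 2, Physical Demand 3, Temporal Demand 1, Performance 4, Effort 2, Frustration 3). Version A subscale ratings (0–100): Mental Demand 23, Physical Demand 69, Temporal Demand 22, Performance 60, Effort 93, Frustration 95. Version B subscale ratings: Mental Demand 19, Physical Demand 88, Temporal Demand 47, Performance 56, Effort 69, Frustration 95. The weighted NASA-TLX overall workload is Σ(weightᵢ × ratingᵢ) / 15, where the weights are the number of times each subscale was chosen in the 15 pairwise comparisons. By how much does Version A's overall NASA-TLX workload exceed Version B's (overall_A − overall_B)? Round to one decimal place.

-0.7

Version A weighted sum = 2·23 + 3·69 + 1·22 + 4·60 + 2·93 + 3·95 = 46 + 207 + 22 + 240 + 186 + 285 = 986; overall_A = 986/15 = 65.7333.
Version B weighted sum = 2·19 + 3·88 + 1·47 + 4·56 + 2·69 + 3·95 = 38 + 264 + 47 + 224 + 138 + 285 = 996; overall_B = 996/15 = 66.4000.
Difference = 65.7333 − 66.4000 = -0.6667 ≈ -0.7.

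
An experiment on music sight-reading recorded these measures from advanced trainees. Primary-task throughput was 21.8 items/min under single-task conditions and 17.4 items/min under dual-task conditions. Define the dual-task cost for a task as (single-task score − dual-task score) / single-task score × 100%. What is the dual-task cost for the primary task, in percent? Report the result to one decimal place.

20.2

Cost = (21.8 − 17.4) / 21.8 × 100%
     = 4.4000 / 21.8 × 100% = 20.1835%.
≈ 20.2%.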